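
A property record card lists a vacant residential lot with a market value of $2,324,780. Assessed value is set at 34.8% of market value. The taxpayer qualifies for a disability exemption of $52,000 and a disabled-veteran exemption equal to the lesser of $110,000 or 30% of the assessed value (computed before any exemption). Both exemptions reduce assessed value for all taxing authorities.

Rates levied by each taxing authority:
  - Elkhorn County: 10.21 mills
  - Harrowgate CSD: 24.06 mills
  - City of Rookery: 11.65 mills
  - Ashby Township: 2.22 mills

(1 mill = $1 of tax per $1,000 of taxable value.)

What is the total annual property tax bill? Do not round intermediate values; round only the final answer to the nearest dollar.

Assessed value = $2,324,780 × 0.348 = $809,023.44
Disabled-veteran exemption = min($110,000, 30% × $809,023.44) = min($110,000, $242,707.032) = $110,000 (dollar cap binds)
Taxable value = $809,023.44 − $52,000 − $110,000 = $647,023.44
Elkhorn County: $647,023.44 × 0.01021 = $6,606.1093224
Harrowgate CSD: $647,023.44 × 0.02406 = $15,567.3839664
City of Rookery: $647,023.44 × 0.01165 = $7,537.823076
Ashby Township: $647,023.44 × 0.00222 = $1,436.3920368
Total = $31,147.7084016

$31,148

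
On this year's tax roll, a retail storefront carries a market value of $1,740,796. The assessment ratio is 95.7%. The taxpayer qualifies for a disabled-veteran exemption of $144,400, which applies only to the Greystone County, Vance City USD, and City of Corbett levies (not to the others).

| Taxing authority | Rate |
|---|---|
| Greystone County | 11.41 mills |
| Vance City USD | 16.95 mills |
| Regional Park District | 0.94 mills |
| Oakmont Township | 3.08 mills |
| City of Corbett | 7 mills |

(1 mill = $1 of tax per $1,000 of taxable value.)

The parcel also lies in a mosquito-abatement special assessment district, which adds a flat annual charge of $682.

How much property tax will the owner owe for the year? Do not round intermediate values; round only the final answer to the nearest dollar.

$61,181

Assessed value = $1,740,796 × 0.957 = $1,665,941.772
Greystone County: ($1,665,941.772 − $144,400) × 0.01141 = $1,521,541.772 × 0.01141 = $17,360.79161852
Vance City USD: ($1,665,941.772 − $144,400) × 0.01695 = $1,521,541.772 × 0.01695 = $25,790.1330354
Regional Park District: $1,665,941.772 × 0.00094 = $1,565.98526568
Oakmont Township: $1,665,941.772 × 0.00308 = $5,131.10065776
City of Corbett: ($1,665,941.772 − $144,400) × 0.007 = $1,521,541.772 × 0.007 = $10,650.792404
Levies subtotal = $60,498.80298136
Total = $60,498.80298136 + $682 = $61,180.80298136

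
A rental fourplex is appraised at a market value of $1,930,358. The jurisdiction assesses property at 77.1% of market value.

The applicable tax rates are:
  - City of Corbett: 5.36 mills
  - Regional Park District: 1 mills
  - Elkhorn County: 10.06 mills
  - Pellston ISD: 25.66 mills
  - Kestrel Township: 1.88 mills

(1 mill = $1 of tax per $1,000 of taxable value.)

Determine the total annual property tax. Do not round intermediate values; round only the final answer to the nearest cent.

$65,425.93

Assessed value = $1,930,358 × 0.771 = $1,488,306.018
City of Corbett: $1,488,306.018 × 0.00536 = $7,977.32025648
Regional Park District: $1,488,306.018 × 0.001 = $1,488.306018
Elkhorn County: $1,488,306.018 × 0.01006 = $14,972.35854108
Pellston ISD: $1,488,306.018 × 0.02566 = $38,189.93242188
Kestrel Township: $1,488,306.018 × 0.00188 = $2,798.01531384
Total = $7,977.32025648 + $1,488.306018 + $14,972.35854108 + $38,189.93242188 + $2,798.01531384 = $65,425.93255128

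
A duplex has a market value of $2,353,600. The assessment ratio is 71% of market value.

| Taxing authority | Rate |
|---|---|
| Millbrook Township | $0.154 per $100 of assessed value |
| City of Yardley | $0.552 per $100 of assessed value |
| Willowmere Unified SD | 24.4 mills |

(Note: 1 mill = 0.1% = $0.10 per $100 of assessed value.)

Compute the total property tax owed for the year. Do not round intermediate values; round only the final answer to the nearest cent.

$52,571.42

Assessed value = $2,353,600 × 0.71 = $1,671,056
Millbrook Township: $1,671,056 × 0.00154 = $2,573.42624
City of Yardley: $1,671,056 × 0.00552 = $9,224.22912
Willowmere Unified SD: $1,671,056 × 0.0244 = $40,773.7664
Total = $52,571.42176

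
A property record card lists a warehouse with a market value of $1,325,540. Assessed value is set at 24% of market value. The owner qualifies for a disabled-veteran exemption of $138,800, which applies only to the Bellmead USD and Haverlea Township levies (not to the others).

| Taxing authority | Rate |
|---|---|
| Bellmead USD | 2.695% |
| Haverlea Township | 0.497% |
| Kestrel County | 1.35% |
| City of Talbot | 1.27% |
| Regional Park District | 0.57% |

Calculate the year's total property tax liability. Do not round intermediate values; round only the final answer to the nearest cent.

Assessed value = $1,325,540 × 0.24 = $318,129.6
Bellmead USD: ($318,129.6 − $138,800) × 0.02695 = $179,329.6 × 0.02695 = $4,832.93272
Haverlea Township: ($318,129.6 − $138,800) × 0.00497 = $179,329.6 × 0.00497 = $891.268112
Kestrel County: $318,129.6 × 0.0135 = $4,294.7496
City of Talbot: $318,129.6 × 0.0127 = $4,040.24592
Regional Park District: $318,129.6 × 0.0057 = $1,813.33872
Total = $15,872.535072

$15,872.54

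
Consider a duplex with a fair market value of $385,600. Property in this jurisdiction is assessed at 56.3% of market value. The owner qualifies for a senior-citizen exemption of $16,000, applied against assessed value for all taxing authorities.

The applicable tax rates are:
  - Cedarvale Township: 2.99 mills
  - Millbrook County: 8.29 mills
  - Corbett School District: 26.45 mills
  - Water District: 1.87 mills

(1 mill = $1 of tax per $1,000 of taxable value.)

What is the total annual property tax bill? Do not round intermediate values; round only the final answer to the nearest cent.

Assessed value = $385,600 × 0.563 = $217,092.8
Taxable value = $217,092.8 − $16,000 = $201,092.8
Cedarvale Township: $201,092.8 × 0.00299 = $601.267472
Millbrook County: $201,092.8 × 0.00829 = $1,667.059312
Corbett School District: $201,092.8 × 0.02645 = $5,318.90456
Water District: $201,092.8 × 0.00187 = $376.043536
Total = $601.267472 + $1,667.059312 + $5,318.90456 + $376.043536 = $7,963.27488

$7,963.27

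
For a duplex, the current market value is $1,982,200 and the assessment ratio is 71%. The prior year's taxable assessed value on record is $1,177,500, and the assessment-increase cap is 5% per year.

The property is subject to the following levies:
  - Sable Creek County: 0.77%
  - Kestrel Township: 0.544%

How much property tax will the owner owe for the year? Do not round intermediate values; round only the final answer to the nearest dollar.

Uncapped assessed value = $1,982,200 × 0.71 = $1,407,362
Cap limit = $1,177,500 × 1.05 = $1,236,375
Taxable assessed value = min($1,407,362, $1,236,375) = $1,236,375 (cap binds)
Sable Creek County: $1,236,375 × 0.0077 = $9,520.0875
Kestrel Township: $1,236,375 × 0.00544 = $6,725.88
Total = $16,245.9675

$16,246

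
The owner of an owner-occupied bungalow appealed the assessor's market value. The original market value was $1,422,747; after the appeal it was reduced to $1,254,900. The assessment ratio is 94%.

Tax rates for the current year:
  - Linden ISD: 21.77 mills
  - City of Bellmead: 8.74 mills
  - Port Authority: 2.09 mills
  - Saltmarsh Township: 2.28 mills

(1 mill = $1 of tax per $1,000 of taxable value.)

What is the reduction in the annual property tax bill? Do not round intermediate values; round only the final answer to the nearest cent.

Old assessed value = $1,422,747 × 0.94 = $1,337,382.18
New assessed value = $1,254,900 × 0.94 = $1,179,606
Combined rate = 0.02177 + 0.00874 + 0.00209 + 0.00228 = 0.03488
Old tax = $1,337,382.18 × 0.03488 = $46,647.8904384
New tax = $1,179,606 × 0.03488 = $41,144.65728
Reduction = $46,647.8904384 − $41,144.65728 = $5,503.2331584

$5,503.23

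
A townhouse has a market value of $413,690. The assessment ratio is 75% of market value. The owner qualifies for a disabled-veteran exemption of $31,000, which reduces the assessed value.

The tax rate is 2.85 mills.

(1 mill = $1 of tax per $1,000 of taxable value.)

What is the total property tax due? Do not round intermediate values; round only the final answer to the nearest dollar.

$796

Assessed value = $413,690 × 0.75 = $310,267.5
Taxable value = $310,267.5 − $31,000 = $279,267.5
Tax = $279,267.5 × 0.00285 = $795.912375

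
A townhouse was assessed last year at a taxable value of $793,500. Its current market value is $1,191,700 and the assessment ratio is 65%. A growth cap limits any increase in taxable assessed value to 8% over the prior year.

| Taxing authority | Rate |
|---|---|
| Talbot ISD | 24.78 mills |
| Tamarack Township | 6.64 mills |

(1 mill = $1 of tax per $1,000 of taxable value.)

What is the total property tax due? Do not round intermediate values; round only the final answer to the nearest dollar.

Uncapped assessed value = $1,191,700 × 0.65 = $774,605
Cap limit = $793,500 × 1.08 = $856,980
Taxable assessed value = min($774,605, $856,980) = $774,605 (cap does not bind)
Talbot ISD: $774,605 × 0.02478 = $19,194.7119
Tamarack Township: $774,605 × 0.00664 = $5,143.3772
Total = $24,338.0891

$24,338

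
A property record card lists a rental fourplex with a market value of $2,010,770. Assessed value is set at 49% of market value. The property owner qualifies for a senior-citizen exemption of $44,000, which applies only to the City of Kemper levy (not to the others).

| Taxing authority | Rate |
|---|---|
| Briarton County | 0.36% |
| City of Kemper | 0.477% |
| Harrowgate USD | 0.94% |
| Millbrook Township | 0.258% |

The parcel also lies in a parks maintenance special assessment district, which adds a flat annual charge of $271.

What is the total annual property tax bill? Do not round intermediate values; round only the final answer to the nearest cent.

Assessed value = $2,010,770 × 0.49 = $985,277.3
Briarton County: $985,277.3 × 0.0036 = $3,546.99828
City of Kemper: ($985,277.3 − $44,000) × 0.00477 = $941,277.3 × 0.00477 = $4,489.892721
Harrowgate USD: $985,277.3 × 0.0094 = $9,261.60662
Millbrook Township: $985,277.3 × 0.00258 = $2,542.015434
Levies subtotal = $19,840.513055
Total = $19,840.513055 + $271 = $20,111.513055

$20,111.51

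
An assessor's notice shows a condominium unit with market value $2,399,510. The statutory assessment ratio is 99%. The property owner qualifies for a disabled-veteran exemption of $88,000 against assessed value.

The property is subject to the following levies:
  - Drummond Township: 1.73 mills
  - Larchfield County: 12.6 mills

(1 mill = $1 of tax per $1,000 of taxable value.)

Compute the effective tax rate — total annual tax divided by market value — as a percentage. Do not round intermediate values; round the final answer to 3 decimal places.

Assessed value = $2,399,510 × 0.99 = $2,375,514.9
Taxable value = $2,375,514.9 − $88,000 = $2,287,514.9
Drummond Township: $2,287,514.9 × 0.00173 = $3,957.400777
Larchfield County: $2,287,514.9 × 0.0126 = $28,822.68774
Total tax = $32,780.088517
Effective rate = $32,780.088517 ÷ $2,399,510 = 1.366% of market value

1.366%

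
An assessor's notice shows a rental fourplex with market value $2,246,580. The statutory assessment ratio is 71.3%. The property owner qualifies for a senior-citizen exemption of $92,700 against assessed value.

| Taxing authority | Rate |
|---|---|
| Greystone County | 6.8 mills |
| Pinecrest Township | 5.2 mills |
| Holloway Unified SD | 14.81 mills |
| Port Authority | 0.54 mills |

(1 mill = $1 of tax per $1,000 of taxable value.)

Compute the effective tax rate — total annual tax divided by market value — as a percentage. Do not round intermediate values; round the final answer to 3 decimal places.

Assessed value = $2,246,580 × 0.713 = $1,601,811.54
Taxable value = $1,601,811.54 − $92,700 = $1,509,111.54
Greystone County: $1,509,111.54 × 0.0068 = $10,261.958472
Pinecrest Township: $1,509,111.54 × 0.0052 = $7,847.380008
Holloway Unified SD: $1,509,111.54 × 0.01481 = $22,349.9419074
Port Authority: $1,509,111.54 × 0.00054 = $814.9202316
Total tax = $41,274.200619
Effective rate = $41,274.200619 ÷ $2,246,580 = 1.837% of market value

1.837%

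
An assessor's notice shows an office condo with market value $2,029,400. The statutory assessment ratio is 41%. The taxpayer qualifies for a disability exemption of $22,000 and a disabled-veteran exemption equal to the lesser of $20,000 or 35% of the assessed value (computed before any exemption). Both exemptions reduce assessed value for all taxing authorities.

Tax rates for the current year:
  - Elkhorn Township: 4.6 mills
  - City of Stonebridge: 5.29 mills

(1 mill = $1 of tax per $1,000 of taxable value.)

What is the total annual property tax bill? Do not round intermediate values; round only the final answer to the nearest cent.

$7,813.63

Assessed value = $2,029,400 × 0.41 = $832,054
Disabled-veteran exemption = min($20,000, 35% × $832,054) = min($20,000, $291,218.9) = $20,000 (dollar cap binds)
Taxable value = $832,054 − $22,000 − $20,000 = $790,054
Elkhorn Township: $790,054 × 0.0046 = $3,634.2484
City of Stonebridge: $790,054 × 0.00529 = $4,179.38566
Total = $7,813.63406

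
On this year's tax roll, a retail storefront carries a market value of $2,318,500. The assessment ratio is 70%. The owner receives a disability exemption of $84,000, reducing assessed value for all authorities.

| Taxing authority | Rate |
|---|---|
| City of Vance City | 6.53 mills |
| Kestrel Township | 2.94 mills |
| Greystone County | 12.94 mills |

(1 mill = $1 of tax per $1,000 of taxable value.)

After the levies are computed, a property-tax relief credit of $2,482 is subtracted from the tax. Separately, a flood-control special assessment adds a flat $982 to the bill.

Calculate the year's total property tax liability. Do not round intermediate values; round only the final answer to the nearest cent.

$32,987.87

Assessed value = $2,318,500 × 0.7 = $1,622,950
Taxable value = $1,622,950 − $84,000 = $1,538,950
City of Vance City: $1,538,950 × 0.00653 = $10,049.3435
Kestrel Township: $1,538,950 × 0.00294 = $4,524.513
Greystone County: $1,538,950 × 0.01294 = $19,914.013
Levies subtotal = $34,487.8695
After credit = $34,487.8695 − $2,482 = $32,005.8695
Total = $32,005.8695 + $982 = $32,987.8695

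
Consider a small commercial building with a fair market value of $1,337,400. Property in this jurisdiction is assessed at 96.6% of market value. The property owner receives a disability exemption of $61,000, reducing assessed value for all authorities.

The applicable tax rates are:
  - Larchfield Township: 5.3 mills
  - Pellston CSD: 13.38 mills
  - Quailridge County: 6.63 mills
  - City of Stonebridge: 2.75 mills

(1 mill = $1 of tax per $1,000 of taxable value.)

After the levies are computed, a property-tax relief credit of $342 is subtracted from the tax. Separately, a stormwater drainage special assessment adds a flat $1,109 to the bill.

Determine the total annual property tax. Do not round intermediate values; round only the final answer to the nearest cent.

$35,306.85

Assessed value = $1,337,400 × 0.966 = $1,291,928.4
Taxable value = $1,291,928.4 − $61,000 = $1,230,928.4
Larchfield Township: $1,230,928.4 × 0.0053 = $6,523.92052
Pellston CSD: $1,230,928.4 × 0.01338 = $16,469.821992
Quailridge County: $1,230,928.4 × 0.00663 = $8,161.055292
City of Stonebridge: $1,230,928.4 × 0.00275 = $3,385.0531
Levies subtotal = $34,539.850904
After credit = $34,539.850904 − $342 = $34,197.850904
Total = $34,197.850904 + $1,109 = $35,306.850904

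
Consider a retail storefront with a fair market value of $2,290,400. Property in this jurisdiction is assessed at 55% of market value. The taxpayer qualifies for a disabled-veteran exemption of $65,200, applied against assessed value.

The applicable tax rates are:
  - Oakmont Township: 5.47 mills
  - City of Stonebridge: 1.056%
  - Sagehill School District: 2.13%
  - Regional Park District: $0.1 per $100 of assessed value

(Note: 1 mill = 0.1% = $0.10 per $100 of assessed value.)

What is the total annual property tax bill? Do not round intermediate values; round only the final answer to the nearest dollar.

Assessed value = $2,290,400 × 0.55 = $1,259,720
Taxable value = $1,259,720 − $65,200 = $1,194,520
Oakmont Township: $1,194,520 × 0.00547 = $6,534.0244
City of Stonebridge: $1,194,520 × 0.01056 = $12,614.1312
Sagehill School District: $1,194,520 × 0.0213 = $25,443.276
Regional Park District: $1,194,520 × 0.001 = $1,194.52
Total = $45,785.9516

$45,786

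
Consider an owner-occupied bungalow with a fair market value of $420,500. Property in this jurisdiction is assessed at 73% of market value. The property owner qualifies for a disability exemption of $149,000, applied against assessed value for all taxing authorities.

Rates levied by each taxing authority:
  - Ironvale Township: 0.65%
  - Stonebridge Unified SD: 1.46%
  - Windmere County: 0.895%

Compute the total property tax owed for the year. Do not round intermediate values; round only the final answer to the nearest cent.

Assessed value = $420,500 × 0.73 = $306,965
Taxable value = $306,965 − $149,000 = $157,965
Ironvale Township: $157,965 × 0.0065 = $1,026.7725
Stonebridge Unified SD: $157,965 × 0.0146 = $2,306.289
Windmere County: $157,965 × 0.00895 = $1,413.78675
Total = $1,026.7725 + $2,306.289 + $1,413.78675 = $4,746.84825

$4,746.85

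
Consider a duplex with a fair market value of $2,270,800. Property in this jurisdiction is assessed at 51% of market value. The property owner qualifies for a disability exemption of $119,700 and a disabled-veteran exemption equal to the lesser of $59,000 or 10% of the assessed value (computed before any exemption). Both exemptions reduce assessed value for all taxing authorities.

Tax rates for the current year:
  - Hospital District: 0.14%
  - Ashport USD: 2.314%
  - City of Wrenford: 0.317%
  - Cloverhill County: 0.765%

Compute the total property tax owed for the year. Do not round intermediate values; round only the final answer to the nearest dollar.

Assessed value = $2,270,800 × 0.51 = $1,158,108
Disabled-veteran exemption = min($59,000, 10% × $1,158,108) = min($59,000, $115,810.8) = $59,000 (dollar cap binds)
Taxable value = $1,158,108 − $119,700 − $59,000 = $979,408
Hospital District: $979,408 × 0.0014 = $1,371.1712
Ashport USD: $979,408 × 0.02314 = $22,663.50112
City of Wrenford: $979,408 × 0.00317 = $3,104.72336
Cloverhill County: $979,408 × 0.00765 = $7,492.4712
Total = $34,631.86688

$34,632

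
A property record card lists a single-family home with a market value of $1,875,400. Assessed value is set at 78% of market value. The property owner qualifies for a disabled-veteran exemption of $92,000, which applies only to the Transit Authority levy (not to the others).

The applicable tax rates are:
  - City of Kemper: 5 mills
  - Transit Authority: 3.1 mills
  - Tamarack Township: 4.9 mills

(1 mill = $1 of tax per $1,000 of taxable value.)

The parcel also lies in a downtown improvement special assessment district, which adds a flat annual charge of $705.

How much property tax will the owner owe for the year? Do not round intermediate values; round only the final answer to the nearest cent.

Assessed value = $1,875,400 × 0.78 = $1,462,812
City of Kemper: $1,462,812 × 0.005 = $7,314.06
Transit Authority: ($1,462,812 − $92,000) × 0.0031 = $1,370,812 × 0.0031 = $4,249.5172
Tamarack Township: $1,462,812 × 0.0049 = $7,167.7788
Levies subtotal = $18,731.356
Total = $18,731.356 + $705 = $19,436.356

$19,436.36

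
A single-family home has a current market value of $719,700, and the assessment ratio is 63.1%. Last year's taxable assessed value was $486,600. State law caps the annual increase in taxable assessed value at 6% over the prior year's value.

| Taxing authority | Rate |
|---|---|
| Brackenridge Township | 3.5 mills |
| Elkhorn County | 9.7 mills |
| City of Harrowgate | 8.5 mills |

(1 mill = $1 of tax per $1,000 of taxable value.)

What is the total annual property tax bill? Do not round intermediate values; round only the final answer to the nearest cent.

Uncapped assessed value = $719,700 × 0.631 = $454,130.7
Cap limit = $486,600 × 1.06 = $515,796
Taxable assessed value = min($454,130.7, $515,796) = $454,130.7 (cap does not bind)
Brackenridge Township: $454,130.7 × 0.0035 = $1,589.45745
Elkhorn County: $454,130.7 × 0.0097 = $4,405.06779
City of Harrowgate: $454,130.7 × 0.0085 = $3,860.11095
Total = $9,854.63619

$9,854.64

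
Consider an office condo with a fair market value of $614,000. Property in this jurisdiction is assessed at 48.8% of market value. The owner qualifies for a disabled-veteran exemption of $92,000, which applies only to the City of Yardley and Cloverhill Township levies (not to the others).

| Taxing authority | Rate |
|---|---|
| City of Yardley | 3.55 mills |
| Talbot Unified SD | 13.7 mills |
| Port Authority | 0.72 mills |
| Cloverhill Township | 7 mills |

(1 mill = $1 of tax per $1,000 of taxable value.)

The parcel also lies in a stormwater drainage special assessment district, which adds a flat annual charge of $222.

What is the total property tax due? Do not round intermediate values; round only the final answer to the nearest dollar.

Assessed value = $614,000 × 0.488 = $299,632
City of Yardley: ($299,632 − $92,000) × 0.00355 = $207,632 × 0.00355 = $737.0936
Talbot Unified SD: $299,632 × 0.0137 = $4,104.9584
Port Authority: $299,632 × 0.00072 = $215.73504
Cloverhill Township: ($299,632 − $92,000) × 0.007 = $207,632 × 0.007 = $1,453.424
Levies subtotal = $6,511.21104
Total = $6,511.21104 + $222 = $6,733.21104

$6,733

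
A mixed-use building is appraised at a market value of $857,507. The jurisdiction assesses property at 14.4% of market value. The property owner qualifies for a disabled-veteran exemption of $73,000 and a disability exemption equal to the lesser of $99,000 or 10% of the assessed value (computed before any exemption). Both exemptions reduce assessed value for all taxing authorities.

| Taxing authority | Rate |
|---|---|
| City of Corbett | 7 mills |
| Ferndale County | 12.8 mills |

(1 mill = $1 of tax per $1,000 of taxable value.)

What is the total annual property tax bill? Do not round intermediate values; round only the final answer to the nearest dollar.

Assessed value = $857,507 × 0.144 = $123,481.008
Disability exemption = min($99,000, 10% × $123,481.008) = min($99,000, $12,348.1008) = $12,348.1008 (percentage binds)
Taxable value = $123,481.008 − $73,000 − $12,348.1008 = $38,132.9072
City of Corbett: $38,132.9072 × 0.007 = $266.9303504
Ferndale County: $38,132.9072 × 0.0128 = $488.10121216
Total = $755.03156256

$755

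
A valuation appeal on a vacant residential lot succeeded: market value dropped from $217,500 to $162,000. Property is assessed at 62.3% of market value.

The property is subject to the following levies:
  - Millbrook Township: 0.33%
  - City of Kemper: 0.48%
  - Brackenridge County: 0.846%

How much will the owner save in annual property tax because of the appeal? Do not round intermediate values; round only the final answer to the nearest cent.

$572.59

Old assessed value = $217,500 × 0.623 = $135,502.5
New assessed value = $162,000 × 0.623 = $100,926
Combined rate = 0.0033 + 0.0048 + 0.00846 = 0.01656
Old tax = $135,502.5 × 0.01656 = $2,243.9214
New tax = $100,926 × 0.01656 = $1,671.33456
Reduction = $2,243.9214 − $1,671.33456 = $572.58684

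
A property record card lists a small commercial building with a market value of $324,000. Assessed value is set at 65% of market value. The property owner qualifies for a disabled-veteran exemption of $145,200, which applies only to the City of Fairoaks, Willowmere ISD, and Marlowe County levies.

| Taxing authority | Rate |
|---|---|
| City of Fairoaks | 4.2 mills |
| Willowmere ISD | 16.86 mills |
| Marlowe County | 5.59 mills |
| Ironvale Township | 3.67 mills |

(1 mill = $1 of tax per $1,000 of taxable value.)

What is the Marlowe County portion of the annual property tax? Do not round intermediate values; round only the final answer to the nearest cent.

$365.59

Assessed value = $324,000 × 0.65 = $210,600
Marlowe County taxable value = $210,600 − $145,200 = $65,400
Marlowe County levy = $65,400 × 0.00559 = $365.586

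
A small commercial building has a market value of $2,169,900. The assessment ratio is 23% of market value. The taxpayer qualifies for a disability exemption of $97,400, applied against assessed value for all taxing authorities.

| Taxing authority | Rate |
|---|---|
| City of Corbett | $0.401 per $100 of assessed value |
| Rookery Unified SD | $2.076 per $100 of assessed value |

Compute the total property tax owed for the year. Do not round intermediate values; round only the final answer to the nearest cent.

Assessed value = $2,169,900 × 0.23 = $499,077
Taxable value = $499,077 − $97,400 = $401,677
City of Corbett: $401,677 × 0.00401 = $1,610.72477
Rookery Unified SD: $401,677 × 0.02076 = $8,338.81452
Total = $1,610.72477 + $8,338.81452 = $9,949.53929

$9,949.54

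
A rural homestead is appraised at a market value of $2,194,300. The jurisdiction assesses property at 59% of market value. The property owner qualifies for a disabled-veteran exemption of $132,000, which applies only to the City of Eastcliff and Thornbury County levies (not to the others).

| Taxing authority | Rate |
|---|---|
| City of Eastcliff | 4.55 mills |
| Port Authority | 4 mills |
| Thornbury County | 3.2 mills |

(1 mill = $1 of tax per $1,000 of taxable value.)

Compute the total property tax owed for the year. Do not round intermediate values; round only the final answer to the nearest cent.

Assessed value = $2,194,300 × 0.59 = $1,294,637
City of Eastcliff: ($1,294,637 − $132,000) × 0.00455 = $1,162,637 × 0.00455 = $5,289.99835
Port Authority: $1,294,637 × 0.004 = $5,178.548
Thornbury County: ($1,294,637 − $132,000) × 0.0032 = $1,162,637 × 0.0032 = $3,720.4384
Total = $14,188.98475

$14,188.98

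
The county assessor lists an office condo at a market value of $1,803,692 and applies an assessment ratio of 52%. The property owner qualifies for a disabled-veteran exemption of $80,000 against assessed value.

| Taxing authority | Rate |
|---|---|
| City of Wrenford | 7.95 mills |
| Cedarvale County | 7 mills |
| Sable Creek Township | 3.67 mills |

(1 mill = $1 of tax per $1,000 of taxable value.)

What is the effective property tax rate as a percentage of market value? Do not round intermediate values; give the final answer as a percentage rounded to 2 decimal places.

Assessed value = $1,803,692 × 0.52 = $937,919.84
Taxable value = $937,919.84 − $80,000 = $857,919.84
City of Wrenford: $857,919.84 × 0.00795 = $6,820.462728
Cedarvale County: $857,919.84 × 0.007 = $6,005.43888
Sable Creek Township: $857,919.84 × 0.00367 = $3,148.5658128
Total tax = $15,974.4674208
Effective rate = $15,974.4674208 ÷ $1,803,692 = 0.89% of market value

0.89%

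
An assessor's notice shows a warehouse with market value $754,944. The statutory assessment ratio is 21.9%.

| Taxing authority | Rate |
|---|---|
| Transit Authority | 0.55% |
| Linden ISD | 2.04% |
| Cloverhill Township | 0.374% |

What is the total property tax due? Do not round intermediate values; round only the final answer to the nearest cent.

Assessed value = $754,944 × 0.219 = $165,332.736
Transit Authority: $165,332.736 × 0.0055 = $909.330048
Linden ISD: $165,332.736 × 0.0204 = $3,372.7878144
Cloverhill Township: $165,332.736 × 0.00374 = $618.34443264
Total = $909.330048 + $3,372.7878144 + $618.34443264 = $4,900.46229504

$4,900.46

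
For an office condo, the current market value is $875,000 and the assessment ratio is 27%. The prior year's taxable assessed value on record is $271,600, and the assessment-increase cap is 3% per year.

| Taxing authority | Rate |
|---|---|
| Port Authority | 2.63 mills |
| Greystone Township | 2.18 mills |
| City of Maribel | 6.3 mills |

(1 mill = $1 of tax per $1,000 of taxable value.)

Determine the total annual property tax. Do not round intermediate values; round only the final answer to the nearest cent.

$2,624.74

Uncapped assessed value = $875,000 × 0.27 = $236,250
Cap limit = $271,600 × 1.03 = $279,748
Taxable assessed value = min($236,250, $279,748) = $236,250 (cap does not bind)
Port Authority: $236,250 × 0.00263 = $621.3375
Greystone Township: $236,250 × 0.00218 = $515.025
City of Maribel: $236,250 × 0.0063 = $1,488.375
Total = $2,624.7375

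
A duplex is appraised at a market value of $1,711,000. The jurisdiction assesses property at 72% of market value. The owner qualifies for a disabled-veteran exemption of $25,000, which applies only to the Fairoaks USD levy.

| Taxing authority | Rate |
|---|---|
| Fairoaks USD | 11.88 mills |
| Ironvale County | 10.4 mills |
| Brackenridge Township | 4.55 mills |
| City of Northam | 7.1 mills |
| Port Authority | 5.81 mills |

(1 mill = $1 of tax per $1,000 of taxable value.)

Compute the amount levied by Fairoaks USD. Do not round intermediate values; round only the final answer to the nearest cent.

Assessed value = $1,711,000 × 0.72 = $1,231,920
Fairoaks USD taxable value = $1,231,920 − $25,000 = $1,206,920
Fairoaks USD levy = $1,206,920 × 0.01188 = $14,338.2096

$14,338.21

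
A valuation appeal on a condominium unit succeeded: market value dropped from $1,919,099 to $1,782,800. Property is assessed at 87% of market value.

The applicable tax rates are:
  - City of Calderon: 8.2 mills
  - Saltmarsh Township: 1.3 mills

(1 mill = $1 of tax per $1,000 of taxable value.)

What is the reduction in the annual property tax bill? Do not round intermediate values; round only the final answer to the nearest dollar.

$1,127

Old assessed value = $1,919,099 × 0.87 = $1,669,616.13
New assessed value = $1,782,800 × 0.87 = $1,551,036
Combined rate = 0.0082 + 0.0013 = 0.0095
Old tax = $1,669,616.13 × 0.0095 = $15,861.353235
New tax = $1,551,036 × 0.0095 = $14,734.842
Reduction = $15,861.353235 − $14,734.842 = $1,126.511235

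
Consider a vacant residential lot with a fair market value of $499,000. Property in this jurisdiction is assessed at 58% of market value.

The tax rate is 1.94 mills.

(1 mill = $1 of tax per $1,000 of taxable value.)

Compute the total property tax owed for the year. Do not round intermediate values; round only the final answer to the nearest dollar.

Assessed value = $499,000 × 0.58 = $289,420
Tax = $289,420 × 0.00194 = $561.4748

$561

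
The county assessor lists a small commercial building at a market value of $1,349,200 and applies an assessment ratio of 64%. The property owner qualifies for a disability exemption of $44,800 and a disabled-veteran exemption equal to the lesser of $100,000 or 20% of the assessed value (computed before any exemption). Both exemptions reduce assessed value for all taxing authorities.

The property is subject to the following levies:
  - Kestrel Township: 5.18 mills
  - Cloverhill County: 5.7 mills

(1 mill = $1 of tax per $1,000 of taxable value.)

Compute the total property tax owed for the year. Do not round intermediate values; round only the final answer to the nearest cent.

$7,819.33

Assessed value = $1,349,200 × 0.64 = $863,488
Disabled-veteran exemption = min($100,000, 20% × $863,488) = min($100,000, $172,697.6) = $100,000 (dollar cap binds)
Taxable value = $863,488 − $44,800 − $100,000 = $718,688
Kestrel Township: $718,688 × 0.00518 = $3,722.80384
Cloverhill County: $718,688 × 0.0057 = $4,096.5216
Total = $7,819.32544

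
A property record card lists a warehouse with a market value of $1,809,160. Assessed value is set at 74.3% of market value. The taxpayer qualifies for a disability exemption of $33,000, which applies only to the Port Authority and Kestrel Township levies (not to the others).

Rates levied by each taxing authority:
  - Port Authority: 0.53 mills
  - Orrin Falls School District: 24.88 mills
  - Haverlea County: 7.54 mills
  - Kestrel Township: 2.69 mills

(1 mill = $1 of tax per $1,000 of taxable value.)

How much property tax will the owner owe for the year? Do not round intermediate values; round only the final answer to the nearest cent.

Assessed value = $1,809,160 × 0.743 = $1,344,205.88
Port Authority: ($1,344,205.88 − $33,000) × 0.00053 = $1,311,205.88 × 0.00053 = $694.9391164
Orrin Falls School District: $1,344,205.88 × 0.02488 = $33,443.8422944
Haverlea County: $1,344,205.88 × 0.00754 = $10,135.3123352
Kestrel Township: ($1,344,205.88 − $33,000) × 0.00269 = $1,311,205.88 × 0.00269 = $3,527.1438172
Total = $47,801.2375632

$47,801.24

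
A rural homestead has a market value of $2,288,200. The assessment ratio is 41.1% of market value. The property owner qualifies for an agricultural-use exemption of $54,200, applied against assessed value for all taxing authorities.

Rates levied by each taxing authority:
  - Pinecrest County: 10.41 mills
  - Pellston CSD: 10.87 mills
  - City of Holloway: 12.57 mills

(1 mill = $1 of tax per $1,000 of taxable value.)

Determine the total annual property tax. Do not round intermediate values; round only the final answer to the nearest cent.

Assessed value = $2,288,200 × 0.411 = $940,450.2
Taxable value = $940,450.2 − $54,200 = $886,250.2
Pinecrest County: $886,250.2 × 0.01041 = $9,225.864582
Pellston CSD: $886,250.2 × 0.01087 = $9,633.539674
City of Holloway: $886,250.2 × 0.01257 = $11,140.165014
Total = $9,225.864582 + $9,633.539674 + $11,140.165014 = $29,999.56927

$29,999.57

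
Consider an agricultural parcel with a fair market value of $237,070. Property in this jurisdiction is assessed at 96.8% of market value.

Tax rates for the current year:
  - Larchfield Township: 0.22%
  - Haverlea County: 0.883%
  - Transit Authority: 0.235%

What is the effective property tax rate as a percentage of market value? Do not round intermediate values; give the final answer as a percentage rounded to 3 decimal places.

1.295%

Assessed value = $237,070 × 0.968 = $229,483.76
Larchfield Township: $229,483.76 × 0.0022 = $504.864272
Haverlea County: $229,483.76 × 0.00883 = $2,026.3416008
Transit Authority: $229,483.76 × 0.00235 = $539.286836
Total tax = $3,070.4927088
Effective rate = $3,070.4927088 ÷ $237,070 = 1.295% of market value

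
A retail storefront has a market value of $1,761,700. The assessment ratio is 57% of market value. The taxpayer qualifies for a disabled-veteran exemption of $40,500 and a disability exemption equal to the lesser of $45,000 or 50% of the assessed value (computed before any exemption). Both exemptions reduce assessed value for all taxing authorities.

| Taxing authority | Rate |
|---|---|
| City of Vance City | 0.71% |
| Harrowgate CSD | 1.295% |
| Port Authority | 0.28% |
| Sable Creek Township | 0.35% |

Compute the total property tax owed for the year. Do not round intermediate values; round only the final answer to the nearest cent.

$24,206.93

Assessed value = $1,761,700 × 0.57 = $1,004,169
Disability exemption = min($45,000, 50% × $1,004,169) = min($45,000, $502,084.5) = $45,000 (dollar cap binds)
Taxable value = $1,004,169 − $40,500 − $45,000 = $918,669
City of Vance City: $918,669 × 0.0071 = $6,522.5499
Harrowgate CSD: $918,669 × 0.01295 = $11,896.76355
Port Authority: $918,669 × 0.0028 = $2,572.2732
Sable Creek Township: $918,669 × 0.0035 = $3,215.3415
Total = $24,206.92815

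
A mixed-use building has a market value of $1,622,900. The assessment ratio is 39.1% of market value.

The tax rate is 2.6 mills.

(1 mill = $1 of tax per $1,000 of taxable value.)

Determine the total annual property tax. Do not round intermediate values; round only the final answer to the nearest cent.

Assessed value = $1,622,900 × 0.391 = $634,553.9
Tax = $634,553.9 × 0.0026 = $1,649.84014

$1,649.84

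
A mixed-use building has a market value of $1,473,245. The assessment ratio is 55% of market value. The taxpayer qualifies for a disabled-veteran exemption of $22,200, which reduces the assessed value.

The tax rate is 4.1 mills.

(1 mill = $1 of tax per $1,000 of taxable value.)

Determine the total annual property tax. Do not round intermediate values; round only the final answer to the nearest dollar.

$3,231

Assessed value = $1,473,245 × 0.55 = $810,284.75
Taxable value = $810,284.75 − $22,200 = $788,084.75
Tax = $788,084.75 × 0.0041 = $3,231.147475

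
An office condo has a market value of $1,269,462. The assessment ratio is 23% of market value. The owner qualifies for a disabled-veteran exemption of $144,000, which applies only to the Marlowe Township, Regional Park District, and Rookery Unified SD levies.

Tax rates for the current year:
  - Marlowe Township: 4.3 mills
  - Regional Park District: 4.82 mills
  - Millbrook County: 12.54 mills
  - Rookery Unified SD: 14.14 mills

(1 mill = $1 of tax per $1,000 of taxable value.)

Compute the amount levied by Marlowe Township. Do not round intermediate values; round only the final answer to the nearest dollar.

Assessed value = $1,269,462 × 0.23 = $291,976.26
Marlowe Township taxable value = $291,976.26 − $144,000 = $147,976.26
Marlowe Township levy = $147,976.26 × 0.0043 = $636.297918

$636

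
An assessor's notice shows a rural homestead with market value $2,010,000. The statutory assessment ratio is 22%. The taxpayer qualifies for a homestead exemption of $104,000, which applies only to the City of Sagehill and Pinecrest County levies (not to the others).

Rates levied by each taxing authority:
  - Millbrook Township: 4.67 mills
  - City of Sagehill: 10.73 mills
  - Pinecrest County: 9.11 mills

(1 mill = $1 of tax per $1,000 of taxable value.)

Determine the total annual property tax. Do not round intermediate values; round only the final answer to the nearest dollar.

$8,775

Assessed value = $2,010,000 × 0.22 = $442,200
Millbrook Township: $442,200 × 0.00467 = $2,065.074
City of Sagehill: ($442,200 − $104,000) × 0.01073 = $338,200 × 0.01073 = $3,628.886
Pinecrest County: ($442,200 − $104,000) × 0.00911 = $338,200 × 0.00911 = $3,081.002
Total = $8,774.962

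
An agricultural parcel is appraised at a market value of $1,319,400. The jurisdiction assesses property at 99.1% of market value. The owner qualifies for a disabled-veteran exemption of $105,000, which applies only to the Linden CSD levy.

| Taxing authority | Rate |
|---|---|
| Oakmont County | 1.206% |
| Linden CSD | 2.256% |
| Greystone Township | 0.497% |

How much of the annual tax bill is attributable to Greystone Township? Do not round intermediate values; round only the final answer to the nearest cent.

$6,498.40

Assessed value = $1,319,400 × 0.991 = $1,307,525.4
Greystone Township taxable value = $1,307,525.4 (exemption does not apply)
Greystone Township levy = $1,307,525.4 × 0.00497 = $6,498.401238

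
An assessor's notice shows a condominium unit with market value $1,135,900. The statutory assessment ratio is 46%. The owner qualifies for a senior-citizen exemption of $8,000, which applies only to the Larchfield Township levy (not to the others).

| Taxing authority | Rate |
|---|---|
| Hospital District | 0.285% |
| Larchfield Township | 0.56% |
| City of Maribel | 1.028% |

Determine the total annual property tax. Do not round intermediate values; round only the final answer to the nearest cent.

$9,741.89

Assessed value = $1,135,900 × 0.46 = $522,514
Hospital District: $522,514 × 0.00285 = $1,489.1649
Larchfield Township: ($522,514 − $8,000) × 0.0056 = $514,514 × 0.0056 = $2,881.2784
City of Maribel: $522,514 × 0.01028 = $5,371.44392
Total = $9,741.88722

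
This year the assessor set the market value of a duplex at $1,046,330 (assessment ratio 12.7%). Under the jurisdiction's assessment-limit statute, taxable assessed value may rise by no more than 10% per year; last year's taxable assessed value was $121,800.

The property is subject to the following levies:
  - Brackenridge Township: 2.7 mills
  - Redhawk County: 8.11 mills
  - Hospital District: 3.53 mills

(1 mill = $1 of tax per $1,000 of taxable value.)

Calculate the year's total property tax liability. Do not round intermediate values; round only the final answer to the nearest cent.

Uncapped assessed value = $1,046,330 × 0.127 = $132,883.91
Cap limit = $121,800 × 1.1 = $133,980
Taxable assessed value = min($132,883.91, $133,980) = $132,883.91 (cap does not bind)
Brackenridge Township: $132,883.91 × 0.0027 = $358.786557
Redhawk County: $132,883.91 × 0.00811 = $1,077.6885101
Hospital District: $132,883.91 × 0.00353 = $469.0802023
Total = $1,905.5552694

$1,905.56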